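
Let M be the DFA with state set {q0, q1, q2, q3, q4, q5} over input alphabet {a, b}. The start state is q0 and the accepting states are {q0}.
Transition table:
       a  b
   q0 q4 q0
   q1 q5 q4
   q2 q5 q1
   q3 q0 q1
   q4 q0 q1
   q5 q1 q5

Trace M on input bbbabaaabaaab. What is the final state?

q0 --b--> q0
q0 --b--> q0
q0 --b--> q0
q0 --a--> q4
q4 --b--> q1
q1 --a--> q5
q5 --a--> q1
q1 --a--> q5
q5 --b--> q5
q5 --a--> q1
q1 --a--> q5
q5 --a--> q1
q1 --b--> q4

q4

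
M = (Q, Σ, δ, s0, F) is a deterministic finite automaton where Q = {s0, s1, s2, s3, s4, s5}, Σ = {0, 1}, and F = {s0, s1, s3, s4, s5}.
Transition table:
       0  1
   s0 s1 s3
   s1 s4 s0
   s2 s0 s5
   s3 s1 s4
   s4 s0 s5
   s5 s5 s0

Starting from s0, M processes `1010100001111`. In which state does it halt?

s5

s0 --1--> s3
s3 --0--> s1
s1 --1--> s0
s0 --0--> s1
s1 --1--> s0
s0 --0--> s1
s1 --0--> s4
s4 --0--> s0
s0 --0--> s1
s1 --1--> s0
s0 --1--> s3
s3 --1--> s4
s4 --1--> s5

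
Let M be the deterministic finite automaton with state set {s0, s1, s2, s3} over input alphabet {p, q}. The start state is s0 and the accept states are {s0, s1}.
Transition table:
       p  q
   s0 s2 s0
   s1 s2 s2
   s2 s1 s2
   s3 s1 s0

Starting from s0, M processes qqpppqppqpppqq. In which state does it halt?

s0 --q--> s0
s0 --q--> s0
s0 --p--> s2
s2 --p--> s1
s1 --p--> s2
s2 --q--> s2
s2 --p--> s1
s1 --p--> s2
s2 --q--> s2
s2 --p--> s1
s1 --p--> s2
s2 --p--> s1
s1 --q--> s2
s2 --q--> s2

s2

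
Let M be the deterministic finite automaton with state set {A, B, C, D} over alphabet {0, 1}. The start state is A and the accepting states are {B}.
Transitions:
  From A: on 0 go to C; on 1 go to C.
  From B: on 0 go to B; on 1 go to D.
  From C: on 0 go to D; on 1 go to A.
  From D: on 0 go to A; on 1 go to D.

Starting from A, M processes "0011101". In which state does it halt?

A --0--> C
C --0--> D
D --1--> D
D --1--> D
D --1--> D
D --0--> A
A --1--> C

C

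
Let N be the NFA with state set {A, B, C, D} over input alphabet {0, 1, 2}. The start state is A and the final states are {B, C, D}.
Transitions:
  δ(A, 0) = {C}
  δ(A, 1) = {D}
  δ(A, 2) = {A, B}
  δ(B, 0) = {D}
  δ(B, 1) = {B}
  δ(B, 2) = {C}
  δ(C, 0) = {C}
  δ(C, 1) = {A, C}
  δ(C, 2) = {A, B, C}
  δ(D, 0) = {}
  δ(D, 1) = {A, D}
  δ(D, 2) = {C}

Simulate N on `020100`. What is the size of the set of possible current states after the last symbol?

Start: {A}
read 0: {C}
read 2: {A, B, C}
read 0: {C, D}
read 1: {A, C, D}
read 0: {C}
read 0: {C}
Final reachable set {C} has 1 state.

1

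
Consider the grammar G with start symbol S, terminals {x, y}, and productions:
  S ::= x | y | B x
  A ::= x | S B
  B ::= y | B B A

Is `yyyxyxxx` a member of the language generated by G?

yes

S ⇒ Bx ⇒ BBAx ⇒ yBAx ⇒ yBBAAx ⇒ yBBABAAx ⇒ yyBABAAx ⇒ yyyABAAx ⇒ yyyxBAAx ⇒ yyyxyAAx ⇒ yyyxyxAx ⇒ yyyxyxxx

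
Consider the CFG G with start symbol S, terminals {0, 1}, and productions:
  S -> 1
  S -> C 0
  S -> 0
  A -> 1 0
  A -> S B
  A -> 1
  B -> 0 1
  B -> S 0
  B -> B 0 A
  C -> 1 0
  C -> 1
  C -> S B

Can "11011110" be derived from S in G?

no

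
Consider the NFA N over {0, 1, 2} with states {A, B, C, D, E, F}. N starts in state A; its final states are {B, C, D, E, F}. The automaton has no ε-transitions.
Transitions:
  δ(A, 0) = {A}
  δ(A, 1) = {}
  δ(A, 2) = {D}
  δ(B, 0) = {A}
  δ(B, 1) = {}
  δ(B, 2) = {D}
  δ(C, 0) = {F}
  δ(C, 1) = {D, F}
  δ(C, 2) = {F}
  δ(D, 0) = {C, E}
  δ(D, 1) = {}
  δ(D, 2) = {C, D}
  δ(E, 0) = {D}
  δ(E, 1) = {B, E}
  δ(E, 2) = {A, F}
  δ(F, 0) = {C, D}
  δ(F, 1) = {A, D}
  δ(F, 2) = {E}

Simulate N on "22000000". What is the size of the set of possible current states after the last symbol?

Start: {A}
read 2: {D}
read 2: {C, D}
read 0: {C, E, F}
read 0: {C, D, F}
read 0: {C, D, E, F}
read 0: {C, D, E, F}
read 0: {C, D, E, F}
read 0: {C, D, E, F}
Final reachable set {C, D, E, F} has 4 states.

4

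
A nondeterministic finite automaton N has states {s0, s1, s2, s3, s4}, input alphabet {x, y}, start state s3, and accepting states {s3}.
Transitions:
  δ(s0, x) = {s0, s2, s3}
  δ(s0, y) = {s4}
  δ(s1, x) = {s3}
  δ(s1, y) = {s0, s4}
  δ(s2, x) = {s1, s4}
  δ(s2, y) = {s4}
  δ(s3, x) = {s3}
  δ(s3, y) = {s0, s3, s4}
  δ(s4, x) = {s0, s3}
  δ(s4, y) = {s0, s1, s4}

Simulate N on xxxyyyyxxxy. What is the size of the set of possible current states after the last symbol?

Start: {s3}
read x: {s3}
read x: {s3}
read x: {s3}
read y: {s0, s3, s4}
read y: {s0, s1, s3, s4}
read y: {s0, s1, s3, s4}
read y: {s0, s1, s3, s4}
read x: {s0, s2, s3}
read x: {s0, s1, s2, s3, s4}
read x: {s0, s1, s2, s3, s4}
read y: {s0, s1, s3, s4}
Final reachable set {s0, s1, s3, s4} has 4 states.

4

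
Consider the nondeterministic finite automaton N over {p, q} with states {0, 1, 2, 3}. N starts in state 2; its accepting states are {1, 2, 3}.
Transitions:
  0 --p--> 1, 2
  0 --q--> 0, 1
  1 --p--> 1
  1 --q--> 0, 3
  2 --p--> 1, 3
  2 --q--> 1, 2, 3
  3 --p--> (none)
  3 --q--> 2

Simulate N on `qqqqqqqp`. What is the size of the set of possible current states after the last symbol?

Start: {2}
read q: {1, 2, 3}
read q: {0, 1, 2, 3}
read q: {0, 1, 2, 3}
read q: {0, 1, 2, 3}
read q: {0, 1, 2, 3}
read q: {0, 1, 2, 3}
read q: {0, 1, 2, 3}
read p: {1, 2, 3}
Final reachable set {1, 2, 3} has 3 states.

3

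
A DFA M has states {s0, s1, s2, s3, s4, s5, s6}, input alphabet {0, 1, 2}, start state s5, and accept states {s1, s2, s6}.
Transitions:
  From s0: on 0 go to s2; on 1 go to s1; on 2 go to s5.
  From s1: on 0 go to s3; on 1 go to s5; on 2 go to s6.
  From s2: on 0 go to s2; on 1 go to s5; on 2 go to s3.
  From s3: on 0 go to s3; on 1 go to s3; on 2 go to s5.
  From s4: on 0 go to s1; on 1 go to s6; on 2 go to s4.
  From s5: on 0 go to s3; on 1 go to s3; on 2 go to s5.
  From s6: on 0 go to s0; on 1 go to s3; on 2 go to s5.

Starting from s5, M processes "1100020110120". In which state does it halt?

s5 --1--> s3
s3 --1--> s3
s3 --0--> s3
s3 --0--> s3
s3 --0--> s3
s3 --2--> s5
s5 --0--> s3
s3 --1--> s3
s3 --1--> s3
s3 --0--> s3
s3 --1--> s3
s3 --2--> s5
s5 --0--> s3

s3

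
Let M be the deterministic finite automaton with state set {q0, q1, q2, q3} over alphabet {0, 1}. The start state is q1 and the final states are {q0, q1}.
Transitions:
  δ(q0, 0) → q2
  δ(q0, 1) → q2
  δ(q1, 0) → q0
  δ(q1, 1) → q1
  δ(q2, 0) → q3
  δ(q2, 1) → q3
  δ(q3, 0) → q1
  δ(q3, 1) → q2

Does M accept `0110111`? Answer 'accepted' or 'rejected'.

q1 --0--> q0
q0 --1--> q2
q2 --1--> q3
q3 --0--> q1
q1 --1--> q1
q1 --1--> q1
q1 --1--> q1
End in state q1, which is an accepting state.

accepted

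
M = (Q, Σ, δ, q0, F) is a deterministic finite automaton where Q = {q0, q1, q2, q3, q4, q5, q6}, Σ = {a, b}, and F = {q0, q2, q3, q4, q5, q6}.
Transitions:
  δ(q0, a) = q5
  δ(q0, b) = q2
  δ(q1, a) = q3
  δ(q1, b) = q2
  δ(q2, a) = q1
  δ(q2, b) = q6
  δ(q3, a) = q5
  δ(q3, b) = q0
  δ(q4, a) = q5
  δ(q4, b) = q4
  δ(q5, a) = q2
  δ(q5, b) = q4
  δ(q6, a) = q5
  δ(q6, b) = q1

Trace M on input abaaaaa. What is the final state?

q0 --a--> q5
q5 --b--> q4
q4 --a--> q5
q5 --a--> q2
q2 --a--> q1
q1 --a--> q3
q3 --a--> q5

q5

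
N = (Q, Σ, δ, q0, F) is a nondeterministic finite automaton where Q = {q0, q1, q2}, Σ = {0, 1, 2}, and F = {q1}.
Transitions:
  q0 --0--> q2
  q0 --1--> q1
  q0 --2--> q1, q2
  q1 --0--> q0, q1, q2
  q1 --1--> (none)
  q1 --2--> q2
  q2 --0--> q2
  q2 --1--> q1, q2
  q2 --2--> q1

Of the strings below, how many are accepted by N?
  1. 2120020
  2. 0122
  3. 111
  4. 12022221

2120020: accepted
0122: accepted
111: rejected
12022221: accepted

3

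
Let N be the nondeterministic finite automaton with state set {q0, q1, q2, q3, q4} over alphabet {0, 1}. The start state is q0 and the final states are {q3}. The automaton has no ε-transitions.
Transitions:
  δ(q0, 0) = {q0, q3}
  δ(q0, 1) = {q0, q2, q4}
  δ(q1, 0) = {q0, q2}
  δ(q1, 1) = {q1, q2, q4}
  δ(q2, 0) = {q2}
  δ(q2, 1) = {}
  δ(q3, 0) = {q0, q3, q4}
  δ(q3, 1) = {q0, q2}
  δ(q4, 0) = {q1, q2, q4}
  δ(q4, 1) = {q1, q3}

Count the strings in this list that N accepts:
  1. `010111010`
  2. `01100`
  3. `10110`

3

`010111010`: accepted
`01100`: accepted
`10110`: accepted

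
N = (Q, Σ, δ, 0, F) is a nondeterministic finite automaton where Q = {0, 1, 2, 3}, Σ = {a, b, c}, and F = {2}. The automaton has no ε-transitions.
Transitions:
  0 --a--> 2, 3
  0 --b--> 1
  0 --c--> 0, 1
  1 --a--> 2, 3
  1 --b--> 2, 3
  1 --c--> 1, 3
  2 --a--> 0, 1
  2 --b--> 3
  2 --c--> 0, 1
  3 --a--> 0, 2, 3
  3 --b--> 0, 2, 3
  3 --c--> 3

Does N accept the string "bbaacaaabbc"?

rejected

Start: {0}
read b: {1}
read b: {2, 3}
read a: {0, 1, 2, 3}
read a: {0, 1, 2, 3}
read c: {0, 1, 3}
read a: {0, 2, 3}
read a: {0, 1, 2, 3}
read a: {0, 1, 2, 3}
read b: {0, 1, 2, 3}
read b: {0, 1, 2, 3}
read c: {0, 1, 3}
Reachable ∩ accepting = {} — empty.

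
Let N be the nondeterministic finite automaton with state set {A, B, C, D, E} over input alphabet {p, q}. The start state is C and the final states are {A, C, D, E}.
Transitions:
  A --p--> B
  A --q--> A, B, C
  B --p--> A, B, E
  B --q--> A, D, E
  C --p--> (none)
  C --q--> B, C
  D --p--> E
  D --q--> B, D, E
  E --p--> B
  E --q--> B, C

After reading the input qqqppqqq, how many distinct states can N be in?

Start: {C}
read q: {B, C}
read q: {A, B, C, D, E}
read q: {A, B, C, D, E}
read p: {A, B, E}
read p: {A, B, E}
read q: {A, B, C, D, E}
read q: {A, B, C, D, E}
read q: {A, B, C, D, E}
Final reachable set {A, B, C, D, E} has 5 states.

5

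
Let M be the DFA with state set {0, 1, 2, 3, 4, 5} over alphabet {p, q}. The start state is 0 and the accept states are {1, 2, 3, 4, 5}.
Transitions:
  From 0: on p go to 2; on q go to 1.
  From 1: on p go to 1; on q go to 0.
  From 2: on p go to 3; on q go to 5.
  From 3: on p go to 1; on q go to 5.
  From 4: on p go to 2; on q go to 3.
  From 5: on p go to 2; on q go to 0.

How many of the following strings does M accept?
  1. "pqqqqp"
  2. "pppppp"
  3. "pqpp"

"pqqqqp": accepted
"pppppp": accepted
"pqpp": accepted

3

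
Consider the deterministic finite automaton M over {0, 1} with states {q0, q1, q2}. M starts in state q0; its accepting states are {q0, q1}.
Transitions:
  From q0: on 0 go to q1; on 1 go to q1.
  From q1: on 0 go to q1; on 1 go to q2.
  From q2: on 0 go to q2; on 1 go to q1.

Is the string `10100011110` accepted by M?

rejected

q0 --1--> q1
q1 --0--> q1
q1 --1--> q2
q2 --0--> q2
q2 --0--> q2
q2 --0--> q2
q2 --1--> q1
q1 --1--> q2
q2 --1--> q1
q1 --1--> q2
q2 --0--> q2
End in state q2, which is not an accepting state.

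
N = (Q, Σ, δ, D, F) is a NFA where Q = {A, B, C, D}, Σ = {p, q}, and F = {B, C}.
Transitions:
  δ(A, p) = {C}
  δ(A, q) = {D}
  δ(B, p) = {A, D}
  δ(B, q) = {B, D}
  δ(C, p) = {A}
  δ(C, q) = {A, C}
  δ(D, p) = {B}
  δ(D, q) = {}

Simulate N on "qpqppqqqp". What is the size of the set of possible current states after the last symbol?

Start: {D}
read q: {}
The reachable set is empty and stays empty for the remaining 8 symbols.
Final reachable set {} has 0 states.

0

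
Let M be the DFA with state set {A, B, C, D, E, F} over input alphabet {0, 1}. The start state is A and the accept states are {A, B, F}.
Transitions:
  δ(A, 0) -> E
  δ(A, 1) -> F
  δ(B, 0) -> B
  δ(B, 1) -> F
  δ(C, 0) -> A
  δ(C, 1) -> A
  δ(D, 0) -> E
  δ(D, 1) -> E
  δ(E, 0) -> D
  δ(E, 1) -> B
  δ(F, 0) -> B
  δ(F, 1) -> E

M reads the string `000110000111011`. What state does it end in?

A --0--> E
E --0--> D
D --0--> E
E --1--> B
B --1--> F
F --0--> B
B --0--> B
B --0--> B
B --0--> B
B --1--> F
F --1--> E
E --1--> B
B --0--> B
B --1--> F
F --1--> E

E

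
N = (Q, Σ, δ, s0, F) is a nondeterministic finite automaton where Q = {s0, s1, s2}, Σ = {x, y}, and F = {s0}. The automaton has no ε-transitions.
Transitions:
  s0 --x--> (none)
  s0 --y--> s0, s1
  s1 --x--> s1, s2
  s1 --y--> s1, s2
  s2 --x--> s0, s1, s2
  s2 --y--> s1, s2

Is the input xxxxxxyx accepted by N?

Start: {s0}
read x: {}
The reachable set is empty and stays empty for the remaining 7 symbols.
Reachable ∩ accepting = {} — empty.

rejected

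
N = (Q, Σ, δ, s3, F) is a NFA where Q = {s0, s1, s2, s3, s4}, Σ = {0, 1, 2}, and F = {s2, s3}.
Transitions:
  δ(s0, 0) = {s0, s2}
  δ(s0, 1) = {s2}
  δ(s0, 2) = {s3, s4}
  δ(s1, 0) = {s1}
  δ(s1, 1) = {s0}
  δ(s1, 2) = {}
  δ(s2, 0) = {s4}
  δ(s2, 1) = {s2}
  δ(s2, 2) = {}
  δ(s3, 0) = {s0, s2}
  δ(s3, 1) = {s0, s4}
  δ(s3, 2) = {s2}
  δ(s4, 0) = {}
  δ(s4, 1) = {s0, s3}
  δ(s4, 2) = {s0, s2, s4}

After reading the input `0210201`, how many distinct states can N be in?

Start: {s3}
read 0: {s0, s2}
read 2: {s3, s4}
read 1: {s0, s3, s4}
read 0: {s0, s2}
read 2: {s3, s4}
read 0: {s0, s2}
read 1: {s2}
Final reachable set {s2} has 1 state.

1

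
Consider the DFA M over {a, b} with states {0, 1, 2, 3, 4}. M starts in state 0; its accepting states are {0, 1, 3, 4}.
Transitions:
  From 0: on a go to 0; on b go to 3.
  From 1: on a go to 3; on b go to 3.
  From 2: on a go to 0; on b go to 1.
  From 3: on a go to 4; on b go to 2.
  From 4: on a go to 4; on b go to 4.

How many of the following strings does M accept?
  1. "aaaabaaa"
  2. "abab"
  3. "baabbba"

"aaaabaaa": accepted
"abab": accepted
"baabbba": accepted

3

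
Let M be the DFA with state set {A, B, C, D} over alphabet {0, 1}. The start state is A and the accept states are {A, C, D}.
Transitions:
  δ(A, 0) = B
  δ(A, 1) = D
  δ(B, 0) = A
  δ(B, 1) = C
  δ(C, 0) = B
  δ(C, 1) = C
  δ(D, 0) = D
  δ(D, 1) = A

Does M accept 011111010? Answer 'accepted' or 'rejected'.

A --0--> B
B --1--> C
C --1--> C
C --1--> C
C --1--> C
C --1--> C
C --0--> B
B --1--> C
C --0--> B
End in state B, which is not an accepting state.

rejected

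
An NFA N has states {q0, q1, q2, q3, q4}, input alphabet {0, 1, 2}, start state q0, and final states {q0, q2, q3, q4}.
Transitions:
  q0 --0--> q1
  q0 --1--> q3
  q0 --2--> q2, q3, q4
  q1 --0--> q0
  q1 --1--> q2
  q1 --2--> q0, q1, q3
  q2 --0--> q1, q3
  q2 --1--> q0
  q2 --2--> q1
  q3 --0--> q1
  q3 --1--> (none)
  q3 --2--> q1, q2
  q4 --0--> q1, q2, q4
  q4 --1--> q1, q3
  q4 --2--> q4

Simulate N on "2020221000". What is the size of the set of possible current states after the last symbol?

2

Start: {q0}
read 2: {q2, q3, q4}
read 0: {q1, q2, q3, q4}
read 2: {q0, q1, q2, q3, q4}
read 0: {q0, q1, q2, q3, q4}
read 2: {q0, q1, q2, q3, q4}
read 2: {q0, q1, q2, q3, q4}
read 1: {q0, q1, q2, q3}
read 0: {q0, q1, q3}
read 0: {q0, q1}
read 0: {q0, q1}
Final reachable set {q0, q1} has 2 states.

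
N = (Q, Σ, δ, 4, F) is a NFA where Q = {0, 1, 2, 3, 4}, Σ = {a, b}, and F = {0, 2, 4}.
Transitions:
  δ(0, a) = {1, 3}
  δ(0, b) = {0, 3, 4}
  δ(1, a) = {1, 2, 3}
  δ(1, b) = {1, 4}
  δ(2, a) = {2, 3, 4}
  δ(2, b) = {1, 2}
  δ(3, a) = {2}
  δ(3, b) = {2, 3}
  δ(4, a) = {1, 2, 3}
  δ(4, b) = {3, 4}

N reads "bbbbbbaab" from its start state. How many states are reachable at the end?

Start: {4}
read b: {3, 4}
read b: {2, 3, 4}
read b: {1, 2, 3, 4}
read b: {1, 2, 3, 4}
read b: {1, 2, 3, 4}
read b: {1, 2, 3, 4}
read a: {1, 2, 3, 4}
read a: {1, 2, 3, 4}
read b: {1, 2, 3, 4}
Final reachable set {1, 2, 3, 4} has 4 states.

4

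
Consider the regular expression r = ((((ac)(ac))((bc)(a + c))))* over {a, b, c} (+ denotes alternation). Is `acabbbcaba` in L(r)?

acabbbcaba cannot be split into zero or more pieces each matching (((ac)(ac))((bc)(a+c))).

no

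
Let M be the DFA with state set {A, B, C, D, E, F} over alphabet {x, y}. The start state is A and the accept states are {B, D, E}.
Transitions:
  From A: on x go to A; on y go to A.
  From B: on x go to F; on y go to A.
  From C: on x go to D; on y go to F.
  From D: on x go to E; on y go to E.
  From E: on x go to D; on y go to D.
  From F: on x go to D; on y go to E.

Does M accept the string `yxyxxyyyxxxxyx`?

A --y--> A
A --x--> A
A --y--> A
A --x--> A
A --x--> A
A --y--> A
A --y--> A
A --y--> A
A --x--> A
A --x--> A
A --x--> A
A --x--> A
A --y--> A
A --x--> A
End in state A, which is not an accepting state.

rejected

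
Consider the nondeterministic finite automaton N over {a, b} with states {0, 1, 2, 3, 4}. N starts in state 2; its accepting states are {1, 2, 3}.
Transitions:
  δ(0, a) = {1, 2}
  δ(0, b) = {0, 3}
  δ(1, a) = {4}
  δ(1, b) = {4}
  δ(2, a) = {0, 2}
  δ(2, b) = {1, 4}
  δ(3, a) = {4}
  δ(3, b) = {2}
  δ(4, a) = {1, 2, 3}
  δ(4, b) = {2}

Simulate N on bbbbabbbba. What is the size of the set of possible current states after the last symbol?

Start: {2}
read b: {1, 4}
read b: {2, 4}
read b: {1, 2, 4}
read b: {1, 2, 4}
read a: {0, 1, 2, 3, 4}
read b: {0, 1, 2, 3, 4}
read b: {0, 1, 2, 3, 4}
read b: {0, 1, 2, 3, 4}
read b: {0, 1, 2, 3, 4}
read a: {0, 1, 2, 3, 4}
Final reachable set {0, 1, 2, 3, 4} has 5 states.

5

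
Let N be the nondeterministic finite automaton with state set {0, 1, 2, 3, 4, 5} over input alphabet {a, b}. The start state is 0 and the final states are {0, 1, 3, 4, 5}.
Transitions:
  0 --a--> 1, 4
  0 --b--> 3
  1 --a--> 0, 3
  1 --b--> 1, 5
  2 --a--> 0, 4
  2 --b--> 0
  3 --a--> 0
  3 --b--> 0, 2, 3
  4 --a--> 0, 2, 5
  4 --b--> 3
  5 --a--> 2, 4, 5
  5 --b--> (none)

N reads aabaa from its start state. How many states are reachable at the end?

Start: {0}
read a: {1, 4}
read a: {0, 2, 3, 5}
read b: {0, 2, 3}
read a: {0, 1, 4}
read a: {0, 1, 2, 3, 4, 5}
Final reachable set {0, 1, 2, 3, 4, 5} has 6 states.

6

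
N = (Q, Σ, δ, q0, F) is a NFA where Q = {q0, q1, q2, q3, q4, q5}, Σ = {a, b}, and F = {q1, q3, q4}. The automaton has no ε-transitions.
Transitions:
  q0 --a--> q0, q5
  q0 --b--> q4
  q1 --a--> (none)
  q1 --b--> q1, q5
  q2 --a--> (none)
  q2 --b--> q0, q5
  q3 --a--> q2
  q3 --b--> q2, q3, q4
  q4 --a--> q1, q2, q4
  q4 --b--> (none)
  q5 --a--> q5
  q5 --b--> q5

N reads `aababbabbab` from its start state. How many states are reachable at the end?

Start: {q0}
read a: {q0, q5}
read a: {q0, q5}
read b: {q4, q5}
read a: {q1, q2, q4, q5}
read b: {q0, q1, q5}
read b: {q1, q4, q5}
read a: {q1, q2, q4, q5}
read b: {q0, q1, q5}
read b: {q1, q4, q5}
read a: {q1, q2, q4, q5}
read b: {q0, q1, q5}
Final reachable set {q0, q1, q5} has 3 states.

3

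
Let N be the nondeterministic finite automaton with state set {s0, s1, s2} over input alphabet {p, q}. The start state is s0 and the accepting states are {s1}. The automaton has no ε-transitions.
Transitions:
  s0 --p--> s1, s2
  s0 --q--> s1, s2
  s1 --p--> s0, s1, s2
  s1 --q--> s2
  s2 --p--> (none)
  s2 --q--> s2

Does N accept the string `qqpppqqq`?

Start: {s0}
read q: {s1, s2}
read q: {s2}
read p: {}
The reachable set is empty and stays empty for the remaining 5 symbols.
Reachable ∩ accepting = {} — empty.

rejected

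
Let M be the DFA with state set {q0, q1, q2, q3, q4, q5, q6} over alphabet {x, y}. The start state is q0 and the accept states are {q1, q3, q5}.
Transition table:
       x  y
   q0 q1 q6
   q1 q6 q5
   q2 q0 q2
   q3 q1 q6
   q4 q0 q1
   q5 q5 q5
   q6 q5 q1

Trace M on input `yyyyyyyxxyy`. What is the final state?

q0 --y--> q6
q6 --y--> q1
q1 --y--> q5
q5 --y--> q5
q5 --y--> q5
q5 --y--> q5
q5 --y--> q5
q5 --x--> q5
q5 --x--> q5
q5 --y--> q5
q5 --y--> q5

q5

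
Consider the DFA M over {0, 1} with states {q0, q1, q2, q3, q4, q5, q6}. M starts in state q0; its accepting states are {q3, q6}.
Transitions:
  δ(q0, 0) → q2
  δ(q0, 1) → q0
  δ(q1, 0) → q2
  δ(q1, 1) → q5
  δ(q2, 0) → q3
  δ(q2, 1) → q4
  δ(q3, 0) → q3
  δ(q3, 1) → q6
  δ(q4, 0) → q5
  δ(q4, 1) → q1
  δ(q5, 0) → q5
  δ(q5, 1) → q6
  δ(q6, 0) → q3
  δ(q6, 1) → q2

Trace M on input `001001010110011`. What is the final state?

q0 --0--> q2
q2 --0--> q3
q3 --1--> q6
q6 --0--> q3
q3 --0--> q3
q3 --1--> q6
q6 --0--> q3
q3 --1--> q6
q6 --0--> q3
q3 --1--> q6
q6 --1--> q2
q2 --0--> q3
q3 --0--> q3
q3 --1--> q6
q6 --1--> q2

q2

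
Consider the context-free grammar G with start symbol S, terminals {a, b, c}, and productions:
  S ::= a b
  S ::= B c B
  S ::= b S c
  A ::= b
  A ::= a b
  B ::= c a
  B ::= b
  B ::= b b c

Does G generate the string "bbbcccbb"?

no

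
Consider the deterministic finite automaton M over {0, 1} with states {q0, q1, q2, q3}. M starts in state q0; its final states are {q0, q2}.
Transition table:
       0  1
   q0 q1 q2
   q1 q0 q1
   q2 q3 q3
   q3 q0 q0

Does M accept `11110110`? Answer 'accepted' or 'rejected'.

q0 --1--> q2
q2 --1--> q3
q3 --1--> q0
q0 --1--> q2
q2 --0--> q3
q3 --1--> q0
q0 --1--> q2
q2 --0--> q3
End in state q3, which is not an accepting state.

rejected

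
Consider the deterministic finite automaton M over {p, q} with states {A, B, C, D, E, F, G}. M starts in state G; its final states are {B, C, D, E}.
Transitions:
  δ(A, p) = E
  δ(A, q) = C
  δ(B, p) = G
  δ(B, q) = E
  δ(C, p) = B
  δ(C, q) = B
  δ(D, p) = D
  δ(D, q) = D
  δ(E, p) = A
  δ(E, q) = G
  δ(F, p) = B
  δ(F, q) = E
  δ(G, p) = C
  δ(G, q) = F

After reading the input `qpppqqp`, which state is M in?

A

G --q--> F
F --p--> B
B --p--> G
G --p--> C
C --q--> B
B --q--> E
E --p--> A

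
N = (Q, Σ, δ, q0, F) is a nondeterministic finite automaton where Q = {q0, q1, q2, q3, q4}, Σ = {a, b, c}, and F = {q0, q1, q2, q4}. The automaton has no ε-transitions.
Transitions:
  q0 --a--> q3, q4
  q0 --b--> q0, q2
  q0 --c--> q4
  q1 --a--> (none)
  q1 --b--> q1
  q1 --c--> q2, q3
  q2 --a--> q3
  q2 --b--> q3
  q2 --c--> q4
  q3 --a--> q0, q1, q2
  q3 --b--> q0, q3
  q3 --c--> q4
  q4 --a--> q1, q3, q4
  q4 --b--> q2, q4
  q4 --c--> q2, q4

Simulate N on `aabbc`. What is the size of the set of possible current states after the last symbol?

3

Start: {q0}
read a: {q3, q4}
read a: {q0, q1, q2, q3, q4}
read b: {q0, q1, q2, q3, q4}
read b: {q0, q1, q2, q3, q4}
read c: {q2, q3, q4}
Final reachable set {q2, q3, q4} has 3 states.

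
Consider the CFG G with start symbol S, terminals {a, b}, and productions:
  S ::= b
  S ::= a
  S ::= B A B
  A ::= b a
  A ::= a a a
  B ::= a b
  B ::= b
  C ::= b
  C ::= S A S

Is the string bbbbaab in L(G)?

no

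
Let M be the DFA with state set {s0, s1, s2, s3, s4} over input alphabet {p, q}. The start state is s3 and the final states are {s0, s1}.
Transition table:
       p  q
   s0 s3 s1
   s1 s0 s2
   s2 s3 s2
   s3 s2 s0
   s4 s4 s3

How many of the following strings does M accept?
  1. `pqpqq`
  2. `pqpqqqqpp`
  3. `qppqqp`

1

`pqpqq`: accepted
`pqpqqqqpp`: rejected
`qppqqp`: rejected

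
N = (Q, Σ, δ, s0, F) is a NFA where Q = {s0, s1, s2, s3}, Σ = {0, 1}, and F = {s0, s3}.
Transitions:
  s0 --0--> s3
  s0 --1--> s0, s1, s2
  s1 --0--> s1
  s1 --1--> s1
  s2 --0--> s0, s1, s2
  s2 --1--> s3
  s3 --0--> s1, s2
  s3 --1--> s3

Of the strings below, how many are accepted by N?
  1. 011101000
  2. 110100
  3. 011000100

011101000: accepted
110100: accepted
011000100: accepted

3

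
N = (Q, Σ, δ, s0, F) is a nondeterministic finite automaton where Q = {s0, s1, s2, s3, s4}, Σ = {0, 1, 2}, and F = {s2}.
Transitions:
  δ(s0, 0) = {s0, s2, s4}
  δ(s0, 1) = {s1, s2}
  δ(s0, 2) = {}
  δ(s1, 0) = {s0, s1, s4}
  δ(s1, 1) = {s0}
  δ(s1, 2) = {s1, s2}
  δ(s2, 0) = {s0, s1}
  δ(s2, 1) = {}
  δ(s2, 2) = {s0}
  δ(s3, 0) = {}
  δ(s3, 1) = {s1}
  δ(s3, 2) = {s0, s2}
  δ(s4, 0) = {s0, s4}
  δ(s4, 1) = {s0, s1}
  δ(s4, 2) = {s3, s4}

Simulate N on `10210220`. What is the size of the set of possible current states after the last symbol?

4

Start: {s0}
read 1: {s1, s2}
read 0: {s0, s1, s4}
read 2: {s1, s2, s3, s4}
read 1: {s0, s1}
read 0: {s0, s1, s2, s4}
read 2: {s0, s1, s2, s3, s4}
read 2: {s0, s1, s2, s3, s4}
read 0: {s0, s1, s2, s4}
Final reachable set {s0, s1, s2, s4} has 4 states.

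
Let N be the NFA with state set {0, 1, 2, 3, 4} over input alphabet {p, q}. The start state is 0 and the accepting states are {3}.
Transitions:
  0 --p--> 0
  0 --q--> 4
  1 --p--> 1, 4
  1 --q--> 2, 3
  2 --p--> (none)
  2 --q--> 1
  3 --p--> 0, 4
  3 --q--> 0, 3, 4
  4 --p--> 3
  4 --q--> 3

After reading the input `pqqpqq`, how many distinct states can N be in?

Start: {0}
read p: {0}
read q: {4}
read q: {3}
read p: {0, 4}
read q: {3, 4}
read q: {0, 3, 4}
Final reachable set {0, 3, 4} has 3 states.

3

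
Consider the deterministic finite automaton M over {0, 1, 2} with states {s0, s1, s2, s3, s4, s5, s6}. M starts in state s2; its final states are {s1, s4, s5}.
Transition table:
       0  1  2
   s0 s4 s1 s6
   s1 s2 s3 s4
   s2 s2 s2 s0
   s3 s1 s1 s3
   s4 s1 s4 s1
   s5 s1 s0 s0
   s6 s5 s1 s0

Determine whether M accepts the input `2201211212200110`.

s2 --2--> s0
s0 --2--> s6
s6 --0--> s5
s5 --1--> s0
s0 --2--> s6
s6 --1--> s1
s1 --1--> s3
s3 --2--> s3
s3 --1--> s1
s1 --2--> s4
s4 --2--> s1
s1 --0--> s2
s2 --0--> s2
s2 --1--> s2
s2 --1--> s2
s2 --0--> s2
End in state s2, which is not an accepting state.

rejected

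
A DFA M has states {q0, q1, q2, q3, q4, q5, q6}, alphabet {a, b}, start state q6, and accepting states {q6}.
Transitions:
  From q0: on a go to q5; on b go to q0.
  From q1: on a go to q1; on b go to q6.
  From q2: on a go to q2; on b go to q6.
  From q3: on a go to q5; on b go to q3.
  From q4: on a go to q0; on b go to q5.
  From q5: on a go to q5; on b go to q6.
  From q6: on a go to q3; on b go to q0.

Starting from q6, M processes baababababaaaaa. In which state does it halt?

q5

q6 --b--> q0
q0 --a--> q5
q5 --a--> q5
q5 --b--> q6
q6 --a--> q3
q3 --b--> q3
q3 --a--> q5
q5 --b--> q6
q6 --a--> q3
q3 --b--> q3
q3 --a--> q5
q5 --a--> q5
q5 --a--> q5
q5 --a--> q5
q5 --a--> q5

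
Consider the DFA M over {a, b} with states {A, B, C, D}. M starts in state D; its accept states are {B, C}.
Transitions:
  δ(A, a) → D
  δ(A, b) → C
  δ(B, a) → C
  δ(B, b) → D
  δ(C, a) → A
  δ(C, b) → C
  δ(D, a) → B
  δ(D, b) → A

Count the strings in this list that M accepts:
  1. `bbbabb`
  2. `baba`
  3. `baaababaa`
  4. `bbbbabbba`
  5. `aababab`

`bbbabb`: accepted
`baba`: rejected
`baaababaa`: rejected
`bbbbabbba`: rejected
`aababab`: accepted

2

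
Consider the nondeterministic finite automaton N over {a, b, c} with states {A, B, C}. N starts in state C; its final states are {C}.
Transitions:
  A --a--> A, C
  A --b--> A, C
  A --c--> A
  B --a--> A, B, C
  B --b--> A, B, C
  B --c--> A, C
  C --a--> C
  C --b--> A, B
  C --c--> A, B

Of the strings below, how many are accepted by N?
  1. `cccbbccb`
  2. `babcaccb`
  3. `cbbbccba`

3

`cccbbccb`: accepted
`babcaccb`: accepted
`cbbbccba`: accepted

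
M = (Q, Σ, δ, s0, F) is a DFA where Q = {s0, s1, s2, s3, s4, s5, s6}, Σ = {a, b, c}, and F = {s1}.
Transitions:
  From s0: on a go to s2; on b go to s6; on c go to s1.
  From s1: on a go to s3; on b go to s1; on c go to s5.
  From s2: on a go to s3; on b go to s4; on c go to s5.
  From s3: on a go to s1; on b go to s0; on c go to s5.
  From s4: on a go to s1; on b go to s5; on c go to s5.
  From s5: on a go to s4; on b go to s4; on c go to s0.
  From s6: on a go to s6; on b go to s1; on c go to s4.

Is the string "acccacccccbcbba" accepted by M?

s0 --a--> s2
s2 --c--> s5
s5 --c--> s0
s0 --c--> s1
s1 --a--> s3
s3 --c--> s5
s5 --c--> s0
s0 --c--> s1
s1 --c--> s5
s5 --c--> s0
s0 --b--> s6
s6 --c--> s4
s4 --b--> s5
s5 --b--> s4
s4 --a--> s1
End in state s1, which is an accepting state.

accepted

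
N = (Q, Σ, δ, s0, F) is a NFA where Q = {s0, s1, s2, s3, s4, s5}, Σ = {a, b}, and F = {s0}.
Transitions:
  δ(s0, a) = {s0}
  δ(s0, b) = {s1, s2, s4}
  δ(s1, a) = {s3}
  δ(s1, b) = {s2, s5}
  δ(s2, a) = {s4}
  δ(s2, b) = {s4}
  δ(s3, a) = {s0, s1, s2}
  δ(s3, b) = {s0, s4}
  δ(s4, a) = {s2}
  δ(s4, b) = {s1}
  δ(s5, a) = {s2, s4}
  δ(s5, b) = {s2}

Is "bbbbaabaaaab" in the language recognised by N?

rejected

Start: {s0}
read b: {s1, s2, s4}
read b: {s1, s2, s4, s5}
read b: {s1, s2, s4, s5}
read b: {s1, s2, s4, s5}
read a: {s2, s3, s4}
read a: {s0, s1, s2, s4}
read b: {s1, s2, s4, s5}
read a: {s2, s3, s4}
read a: {s0, s1, s2, s4}
read a: {s0, s2, s3, s4}
read a: {s0, s1, s2, s4}
read b: {s1, s2, s4, s5}
Reachable ∩ accepting = {} — empty.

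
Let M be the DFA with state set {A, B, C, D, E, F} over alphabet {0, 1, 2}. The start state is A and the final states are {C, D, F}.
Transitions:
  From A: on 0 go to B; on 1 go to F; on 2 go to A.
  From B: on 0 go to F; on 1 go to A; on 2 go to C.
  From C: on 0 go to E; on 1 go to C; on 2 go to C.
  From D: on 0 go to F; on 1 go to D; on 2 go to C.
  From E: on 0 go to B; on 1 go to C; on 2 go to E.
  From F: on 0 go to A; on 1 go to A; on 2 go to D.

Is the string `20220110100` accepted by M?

rejected

A --2--> A
A --0--> B
B --2--> C
C --2--> C
C --0--> E
E --1--> C
C --1--> C
C --0--> E
E --1--> C
C --0--> E
E --0--> B
End in state B, which is not an accepting state.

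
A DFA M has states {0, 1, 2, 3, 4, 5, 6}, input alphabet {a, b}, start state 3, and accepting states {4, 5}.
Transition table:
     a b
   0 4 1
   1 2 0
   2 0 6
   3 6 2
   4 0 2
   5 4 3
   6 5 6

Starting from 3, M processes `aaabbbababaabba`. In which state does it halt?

5

3 --a--> 6
6 --a--> 5
5 --a--> 4
4 --b--> 2
2 --b--> 6
6 --b--> 6
6 --a--> 5
5 --b--> 3
3 --a--> 6
6 --b--> 6
6 --a--> 5
5 --a--> 4
4 --b--> 2
2 --b--> 6
6 --a--> 5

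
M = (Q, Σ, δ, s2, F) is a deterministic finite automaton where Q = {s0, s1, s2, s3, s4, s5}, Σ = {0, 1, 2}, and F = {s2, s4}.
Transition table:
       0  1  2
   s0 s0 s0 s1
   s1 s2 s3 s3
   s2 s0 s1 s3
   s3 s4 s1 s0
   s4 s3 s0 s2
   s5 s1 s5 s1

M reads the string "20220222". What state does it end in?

s0

s2 --2--> s3
s3 --0--> s4
s4 --2--> s2
s2 --2--> s3
s3 --0--> s4
s4 --2--> s2
s2 --2--> s3
s3 --2--> s0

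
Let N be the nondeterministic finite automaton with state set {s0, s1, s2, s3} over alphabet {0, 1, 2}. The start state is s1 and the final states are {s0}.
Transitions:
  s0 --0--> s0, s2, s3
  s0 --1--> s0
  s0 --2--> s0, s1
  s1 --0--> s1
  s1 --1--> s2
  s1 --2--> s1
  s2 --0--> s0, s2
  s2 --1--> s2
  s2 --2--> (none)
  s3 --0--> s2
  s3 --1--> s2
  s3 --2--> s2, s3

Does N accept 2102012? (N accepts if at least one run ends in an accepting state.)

accepted

Start: {s1}
read 2: {s1}
read 1: {s2}
read 0: {s0, s2}
read 2: {s0, s1}
read 0: {s0, s1, s2, s3}
read 1: {s0, s2}
read 2: {s0, s1}
Reachable ∩ accepting = {s0} — nonempty.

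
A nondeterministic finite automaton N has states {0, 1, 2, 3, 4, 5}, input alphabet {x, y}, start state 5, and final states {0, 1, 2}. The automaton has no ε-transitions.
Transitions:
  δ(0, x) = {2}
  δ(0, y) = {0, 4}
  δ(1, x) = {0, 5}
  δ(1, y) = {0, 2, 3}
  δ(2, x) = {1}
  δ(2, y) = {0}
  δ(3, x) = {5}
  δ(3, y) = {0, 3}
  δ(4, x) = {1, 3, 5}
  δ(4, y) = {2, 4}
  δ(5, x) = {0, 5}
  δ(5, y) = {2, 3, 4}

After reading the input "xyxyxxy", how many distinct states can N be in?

4

Start: {5}
read x: {0, 5}
read y: {0, 2, 3, 4}
read x: {1, 2, 3, 5}
read y: {0, 2, 3, 4}
read x: {1, 2, 3, 5}
read x: {0, 1, 5}
read y: {0, 2, 3, 4}
Final reachable set {0, 2, 3, 4} has 4 states.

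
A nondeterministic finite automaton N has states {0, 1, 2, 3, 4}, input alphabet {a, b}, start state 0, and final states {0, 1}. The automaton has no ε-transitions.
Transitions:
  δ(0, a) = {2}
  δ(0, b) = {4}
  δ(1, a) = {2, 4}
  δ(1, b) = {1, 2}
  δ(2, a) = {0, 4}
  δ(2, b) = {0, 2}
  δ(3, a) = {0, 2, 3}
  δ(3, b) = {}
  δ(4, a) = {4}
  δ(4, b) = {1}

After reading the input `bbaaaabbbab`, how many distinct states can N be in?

Start: {0}
read b: {4}
read b: {1}
read a: {2, 4}
read a: {0, 4}
read a: {2, 4}
read a: {0, 4}
read b: {1, 4}
read b: {1, 2}
read b: {0, 1, 2}
read a: {0, 2, 4}
read b: {0, 1, 2, 4}
Final reachable set {0, 1, 2, 4} has 4 states.

4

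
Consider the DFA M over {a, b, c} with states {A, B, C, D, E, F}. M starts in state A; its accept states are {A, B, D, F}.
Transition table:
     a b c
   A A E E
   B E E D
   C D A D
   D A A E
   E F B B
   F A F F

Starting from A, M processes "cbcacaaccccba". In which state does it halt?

E

A --c--> E
E --b--> B
B --c--> D
D --a--> A
A --c--> E
E --a--> F
F --a--> A
A --c--> E
E --c--> B
B --c--> D
D --c--> E
E --b--> B
B --a--> E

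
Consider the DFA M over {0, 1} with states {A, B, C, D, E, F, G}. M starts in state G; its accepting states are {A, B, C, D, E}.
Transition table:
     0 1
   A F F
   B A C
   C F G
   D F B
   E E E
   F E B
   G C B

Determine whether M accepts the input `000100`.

accepted

G --0--> C
C --0--> F
F --0--> E
E --1--> E
E --0--> E
E --0--> E
End in state E, which is an accepting state.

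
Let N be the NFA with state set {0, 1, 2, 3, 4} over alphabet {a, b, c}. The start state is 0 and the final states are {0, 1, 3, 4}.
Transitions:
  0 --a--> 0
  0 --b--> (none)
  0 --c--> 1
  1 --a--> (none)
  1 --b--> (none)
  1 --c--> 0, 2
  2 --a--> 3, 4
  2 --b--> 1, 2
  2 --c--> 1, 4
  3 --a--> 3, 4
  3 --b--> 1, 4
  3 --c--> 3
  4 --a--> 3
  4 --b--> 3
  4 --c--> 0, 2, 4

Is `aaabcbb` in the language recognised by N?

rejected

Start: {0}
read a: {0}
read a: {0}
read a: {0}
read b: {}
The reachable set is empty and stays empty for the remaining 3 symbols.
Reachable ∩ accepting = {} — empty.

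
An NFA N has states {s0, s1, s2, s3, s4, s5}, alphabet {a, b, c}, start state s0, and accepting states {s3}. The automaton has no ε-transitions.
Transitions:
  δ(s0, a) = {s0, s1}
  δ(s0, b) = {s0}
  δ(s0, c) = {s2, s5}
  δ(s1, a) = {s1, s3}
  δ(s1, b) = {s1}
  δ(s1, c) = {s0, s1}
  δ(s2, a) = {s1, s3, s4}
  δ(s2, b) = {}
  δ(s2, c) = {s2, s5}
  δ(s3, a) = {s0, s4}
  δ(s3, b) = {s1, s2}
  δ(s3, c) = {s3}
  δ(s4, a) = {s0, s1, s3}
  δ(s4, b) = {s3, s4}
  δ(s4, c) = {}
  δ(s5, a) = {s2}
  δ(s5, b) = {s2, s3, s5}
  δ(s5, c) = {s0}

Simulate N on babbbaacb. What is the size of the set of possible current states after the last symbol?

5

Start: {s0}
read b: {s0}
read a: {s0, s1}
read b: {s0, s1}
read b: {s0, s1}
read b: {s0, s1}
read a: {s0, s1, s3}
read a: {s0, s1, s3, s4}
read c: {s0, s1, s2, s3, s5}
read b: {s0, s1, s2, s3, s5}
Final reachable set {s0, s1, s2, s3, s5} has 5 states.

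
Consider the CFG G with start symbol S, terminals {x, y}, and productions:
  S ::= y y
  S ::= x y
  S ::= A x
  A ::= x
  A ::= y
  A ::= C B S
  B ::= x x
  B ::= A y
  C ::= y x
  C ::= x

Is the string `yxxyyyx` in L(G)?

yes

S ⇒ Ax ⇒ CBSx ⇒ yxBSx ⇒ yxAySx ⇒ yxxySx ⇒ yxxyyyx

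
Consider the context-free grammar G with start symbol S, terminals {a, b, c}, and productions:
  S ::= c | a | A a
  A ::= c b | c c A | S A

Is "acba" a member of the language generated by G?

yes

S ⇒ Aa ⇒ SAa ⇒ aAa ⇒ acba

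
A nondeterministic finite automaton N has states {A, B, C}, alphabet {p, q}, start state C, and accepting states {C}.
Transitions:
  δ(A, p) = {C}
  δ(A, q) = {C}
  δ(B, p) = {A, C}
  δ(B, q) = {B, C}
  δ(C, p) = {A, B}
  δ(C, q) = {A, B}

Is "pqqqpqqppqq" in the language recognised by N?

Start: {C}
read p: {A, B}
read q: {B, C}
read q: {A, B, C}
read q: {A, B, C}
read p: {A, B, C}
read q: {A, B, C}
read q: {A, B, C}
read p: {A, B, C}
read p: {A, B, C}
read q: {A, B, C}
read q: {A, B, C}
Reachable ∩ accepting = {C} — nonempty.

accepted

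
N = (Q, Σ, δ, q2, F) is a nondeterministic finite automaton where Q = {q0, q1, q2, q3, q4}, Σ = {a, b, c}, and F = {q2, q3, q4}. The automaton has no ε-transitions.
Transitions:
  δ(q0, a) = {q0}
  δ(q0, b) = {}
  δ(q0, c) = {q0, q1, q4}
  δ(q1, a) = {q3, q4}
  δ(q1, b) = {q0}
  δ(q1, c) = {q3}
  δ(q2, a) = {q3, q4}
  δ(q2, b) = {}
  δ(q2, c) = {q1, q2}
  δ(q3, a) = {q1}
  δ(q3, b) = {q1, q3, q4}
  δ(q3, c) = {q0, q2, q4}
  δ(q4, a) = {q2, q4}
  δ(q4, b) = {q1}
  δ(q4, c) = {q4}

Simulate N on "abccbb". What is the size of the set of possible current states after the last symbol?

1

Start: {q2}
read a: {q3, q4}
read b: {q1, q3, q4}
read c: {q0, q2, q3, q4}
read c: {q0, q1, q2, q4}
read b: {q0, q1}
read b: {q0}
Final reachable set {q0} has 1 state.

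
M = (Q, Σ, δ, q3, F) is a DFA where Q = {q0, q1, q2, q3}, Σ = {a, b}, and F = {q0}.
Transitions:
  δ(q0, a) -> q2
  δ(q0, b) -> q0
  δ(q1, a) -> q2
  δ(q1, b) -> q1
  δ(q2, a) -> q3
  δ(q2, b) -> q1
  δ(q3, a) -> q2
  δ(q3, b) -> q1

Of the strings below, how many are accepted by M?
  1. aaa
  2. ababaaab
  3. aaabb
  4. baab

aaa: rejected
ababaaab: rejected
aaabb: rejected
baab: rejected

0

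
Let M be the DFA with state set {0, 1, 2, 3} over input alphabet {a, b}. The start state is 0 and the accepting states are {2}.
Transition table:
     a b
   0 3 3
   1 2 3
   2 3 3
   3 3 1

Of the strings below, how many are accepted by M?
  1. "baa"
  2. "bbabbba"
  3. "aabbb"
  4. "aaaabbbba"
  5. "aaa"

0

"baa": rejected
"bbabbba": rejected
"aabbb": rejected
"aaaabbbba": rejected
"aaa": rejected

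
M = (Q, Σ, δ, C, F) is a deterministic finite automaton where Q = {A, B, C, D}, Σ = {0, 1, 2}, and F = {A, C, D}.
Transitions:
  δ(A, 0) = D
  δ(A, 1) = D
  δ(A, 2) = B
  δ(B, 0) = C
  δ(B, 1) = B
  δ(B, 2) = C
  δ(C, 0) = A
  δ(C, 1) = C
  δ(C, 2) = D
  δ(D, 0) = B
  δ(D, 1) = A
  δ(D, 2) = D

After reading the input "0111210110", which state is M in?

C --0--> A
A --1--> D
D --1--> A
A --1--> D
D --2--> D
D --1--> A
A --0--> D
D --1--> A
A --1--> D
D --0--> B

B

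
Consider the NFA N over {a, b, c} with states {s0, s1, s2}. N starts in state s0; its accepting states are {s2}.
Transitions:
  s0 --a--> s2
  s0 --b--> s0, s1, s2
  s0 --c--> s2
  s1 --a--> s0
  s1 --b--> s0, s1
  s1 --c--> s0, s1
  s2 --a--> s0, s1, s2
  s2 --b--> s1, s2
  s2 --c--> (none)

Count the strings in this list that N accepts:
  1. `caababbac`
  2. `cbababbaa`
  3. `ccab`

2

`caababbac`: accepted
`cbababbaa`: accepted
`ccab`: rejected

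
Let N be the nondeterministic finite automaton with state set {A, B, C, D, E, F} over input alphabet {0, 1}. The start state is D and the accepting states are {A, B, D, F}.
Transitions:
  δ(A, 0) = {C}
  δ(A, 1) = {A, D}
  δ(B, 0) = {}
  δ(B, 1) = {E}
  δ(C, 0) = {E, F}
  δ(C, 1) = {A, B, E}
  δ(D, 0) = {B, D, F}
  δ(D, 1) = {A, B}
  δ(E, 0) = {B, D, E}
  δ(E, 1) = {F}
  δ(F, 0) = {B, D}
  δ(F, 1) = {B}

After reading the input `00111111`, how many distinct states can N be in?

5

Start: {D}
read 0: {B, D, F}
read 0: {B, D, F}
read 1: {A, B, E}
read 1: {A, D, E, F}
read 1: {A, B, D, F}
read 1: {A, B, D, E}
read 1: {A, B, D, E, F}
read 1: {A, B, D, E, F}
Final reachable set {A, B, D, E, F} has 5 states.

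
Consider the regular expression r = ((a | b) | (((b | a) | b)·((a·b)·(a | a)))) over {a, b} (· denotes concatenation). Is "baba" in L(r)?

The right alternative (((b|a)|b)·((a·b)·(a|a))) matches baba.

yes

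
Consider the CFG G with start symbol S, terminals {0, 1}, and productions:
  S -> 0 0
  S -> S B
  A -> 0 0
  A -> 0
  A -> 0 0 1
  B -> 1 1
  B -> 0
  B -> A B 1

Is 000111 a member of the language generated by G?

S ⇒ SB ⇒ 00B ⇒ 00AB1 ⇒ 000B1 ⇒ 000111

yes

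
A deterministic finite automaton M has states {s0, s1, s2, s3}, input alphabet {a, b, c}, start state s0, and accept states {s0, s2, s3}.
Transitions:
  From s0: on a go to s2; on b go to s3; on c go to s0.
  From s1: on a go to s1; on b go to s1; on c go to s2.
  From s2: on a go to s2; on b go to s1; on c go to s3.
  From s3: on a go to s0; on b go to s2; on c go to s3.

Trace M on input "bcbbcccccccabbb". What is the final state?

s1

s0 --b--> s3
s3 --c--> s3
s3 --b--> s2
s2 --b--> s1
s1 --c--> s2
s2 --c--> s3
s3 --c--> s3
s3 --c--> s3
s3 --c--> s3
s3 --c--> s3
s3 --c--> s3
s3 --a--> s0
s0 --b--> s3
s3 --b--> s2
s2 --b--> s1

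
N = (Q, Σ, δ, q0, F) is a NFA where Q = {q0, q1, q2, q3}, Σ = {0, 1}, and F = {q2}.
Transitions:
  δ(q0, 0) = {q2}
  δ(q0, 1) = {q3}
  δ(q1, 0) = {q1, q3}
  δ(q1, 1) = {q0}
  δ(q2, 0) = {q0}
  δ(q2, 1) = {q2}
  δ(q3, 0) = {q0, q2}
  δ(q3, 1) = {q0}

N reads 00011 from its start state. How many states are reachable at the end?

Start: {q0}
read 0: {q2}
read 0: {q0}
read 0: {q2}
read 1: {q2}
read 1: {q2}
Final reachable set {q2} has 1 state.

1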